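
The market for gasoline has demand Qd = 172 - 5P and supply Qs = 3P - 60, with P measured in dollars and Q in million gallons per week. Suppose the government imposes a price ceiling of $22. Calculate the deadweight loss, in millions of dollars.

117.6

In a free market, 172 - 5P = 3P - 60 gives the equilibrium P* = 29, Q* = 27.
The ceiling of 22 is below the equilibrium price 29, so it binds.
At P = 22: Qd = 172 - 5·22 = 62 and Qs = 3·22 - 60 = 6.
Quantity traded falls to 6. At Q = 6 the demand price is (172 - 6)/5 = 33.2 and the supply price is (60 + 6)/3 = 22.
Deadweight loss = ½ · (33.2 - 22) · (27 - 6) = ½ · 11.2 · 21 = 117.6.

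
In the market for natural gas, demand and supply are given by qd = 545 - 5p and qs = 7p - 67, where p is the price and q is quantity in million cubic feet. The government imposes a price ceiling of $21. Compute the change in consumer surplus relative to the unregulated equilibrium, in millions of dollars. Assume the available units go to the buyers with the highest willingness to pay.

-2010

Equilibrium: 545 - 5p = 7p - 67, so 612 = 12p and p* = 51, q* = 290.
Because the ceiling (21) lies below the market-clearing price, it is binding.
At p = 21: qd = 545 - 5·21 = 440 and qs = 7·21 - 67 = 80.
Consumer surplus without the control is ½ · (109 - 51) · 290 = 8410.
With the ceiling, 80 units are sold at 21 (assume they go to the highest-value buyers). The demand price at q = 80 is 93, so CS = ½ · [(109 - 21) + (93 - 21)] · 80 = 6400.
Change in consumer surplus = 6400 - 8410 = -2010.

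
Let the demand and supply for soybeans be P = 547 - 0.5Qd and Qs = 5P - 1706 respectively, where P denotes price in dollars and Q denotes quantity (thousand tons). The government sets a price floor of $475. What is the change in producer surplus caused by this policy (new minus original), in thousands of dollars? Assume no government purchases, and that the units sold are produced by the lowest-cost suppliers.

Rearranging demand gives Qd = 1094 - 2P. Equilibrium: 1094 - 2P = 5P - 1706, so 2800 = 7P and P* = 400, Q* = 294.
Since 475 > 400, the floor is binding.
At P = 475: Qd = 1094 - 2·475 = 144 and Qs = 5·475 - 1706 = 669.
Producer surplus without the control is ½ · (400 - 341.2) · 294 = 8643.6.
With the floor, 144 units are sold at 475. The supply price at Q = 144 is 370, so PS = ½ · [(475 - 341.2) + (475 - 370)] · 144 = 17193.6.
Change in producer surplus = 17193.6 - 8643.6 = 8550.

8550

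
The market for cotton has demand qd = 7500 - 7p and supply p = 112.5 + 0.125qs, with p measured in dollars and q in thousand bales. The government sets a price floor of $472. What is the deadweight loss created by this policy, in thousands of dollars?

Rearranging supply gives qs = 8p - 900. In a free market, 7500 - 7p = 8p - 900 gives the equilibrium p* = 560, q* = 3580.
Since 472 is below p* = 560, the floor does not bind and the free-market outcome prevails.
Since the control does not bind, no trades are prevented and deadweight loss is zero.

0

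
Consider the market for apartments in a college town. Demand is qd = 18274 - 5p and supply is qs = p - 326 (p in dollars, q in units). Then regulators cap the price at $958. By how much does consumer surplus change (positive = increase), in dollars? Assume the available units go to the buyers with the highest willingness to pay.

Setting quantity demanded equal to quantity supplied, 18274 - 5p = p - 326, gives p* = 3100 and q* = 2774.
The ceiling of 958 is below the equilibrium price 3100, so it binds.
At p = 958: qd = 18274 - 5·958 = 13484 and qs = 958 - 326 = 632.
Consumer surplus without the control is ½ · (3654.8 - 3100) · 2774 = 769507.6.
With the ceiling, 632 units are sold at 958 (assume they go to the highest-value buyers). The demand price at q = 632 is 3528.4, so CS = ½ · [(3654.8 - 958) + (3528.4 - 958)] · 632 = 1664435.2.
Change in consumer surplus = 1664435.2 - 769507.6 = 894927.6.

894927.6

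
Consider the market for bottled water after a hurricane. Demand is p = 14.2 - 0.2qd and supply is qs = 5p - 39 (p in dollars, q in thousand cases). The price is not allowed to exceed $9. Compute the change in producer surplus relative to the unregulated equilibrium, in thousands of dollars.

-22

Rearranging demand gives qd = 71 - 5p. Equilibrium: 71 - 5p = 5p - 39, so 110 = 10p and p* = 11, q* = 16.
The ceiling of 9 is below the equilibrium price 11, so it binds.
At p = 9: qd = 71 - 5·9 = 26 and qs = 5·9 - 39 = 6.
Producer surplus without the control is ½ · (11 - 7.8) · 16 = 25.6.
With the ceiling, producers sell 6 units at 9, so PS = ½ · (9 - 7.8) · 6 = 3.6.
Change in producer surplus = 3.6 - 25.6 = -22.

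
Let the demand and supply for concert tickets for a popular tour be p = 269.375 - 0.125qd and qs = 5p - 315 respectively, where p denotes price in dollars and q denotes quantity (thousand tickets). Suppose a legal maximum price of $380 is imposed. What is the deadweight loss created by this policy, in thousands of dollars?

0

Rearranging demand gives qd = 2155 - 8p. Without the control the market clears where 2155 - 8p = 5p - 315, i.e. p* = 190 and q* = 635.
Since 380 is above p* = 190, the ceiling does not bind and the free-market outcome prevails.
Since the control does not bind, no trades are prevented and deadweight loss is zero.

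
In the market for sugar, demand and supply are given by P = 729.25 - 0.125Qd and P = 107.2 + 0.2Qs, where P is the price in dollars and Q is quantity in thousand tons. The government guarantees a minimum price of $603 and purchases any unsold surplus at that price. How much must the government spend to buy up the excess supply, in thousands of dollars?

Rearranging demand gives Qd = 5834 - 8P; rearranging supply gives Qs = 5P - 536. In a free market, 5834 - 8P = 5P - 536 gives the equilibrium P* = 490, Q* = 1914.
Because the floor (603) lies above the market-clearing price, it is binding.
At P = 603: Qd = 5834 - 8·603 = 1010 and Qs = 5·603 - 536 = 2479.
Surplus = Qs - Qd = 1469.
Government expenditure = surplus × support price = 1469 × 603 = 885807.

885807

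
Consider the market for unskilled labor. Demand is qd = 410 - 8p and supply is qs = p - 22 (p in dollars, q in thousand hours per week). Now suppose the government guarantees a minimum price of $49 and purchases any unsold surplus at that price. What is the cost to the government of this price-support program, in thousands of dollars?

Setting quantity demanded equal to quantity supplied, 410 - 8p = p - 22, gives p* = 48 and q* = 26.
Since 49 > 48, the floor is binding.
At p = 49: qd = 410 - 8·49 = 18 and qs = 49 - 22 = 27.
Surplus = qs - qd = 9.
Government expenditure = surplus × support price = 9 × 49 = 441.

441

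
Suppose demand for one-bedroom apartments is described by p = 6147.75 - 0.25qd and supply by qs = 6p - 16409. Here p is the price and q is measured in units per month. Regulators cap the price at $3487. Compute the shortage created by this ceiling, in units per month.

Rearranging demand gives qd = 24591 - 4p. In a free market, 24591 - 4p = 6p - 16409 gives the equilibrium p* = 4100, q* = 8191.
The ceiling of 3487 is below the equilibrium price 4100, so it binds.
At p = 3487: qd = 24591 - 4·3487 = 10643 and qs = 6·3487 - 16409 = 4513.
Shortage = qd - qs = 10643 - 4513 = 6130.

6130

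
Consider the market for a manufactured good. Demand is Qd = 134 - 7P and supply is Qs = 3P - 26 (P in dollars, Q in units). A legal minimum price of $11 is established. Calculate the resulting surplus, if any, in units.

In a free market, 134 - 7P = 3P - 26 gives the equilibrium P* = 16, Q* = 22.
Since 11 is below P* = 16, the floor does not bind and the free-market outcome prevails.
Since the control does not bind, there is no surplus.

0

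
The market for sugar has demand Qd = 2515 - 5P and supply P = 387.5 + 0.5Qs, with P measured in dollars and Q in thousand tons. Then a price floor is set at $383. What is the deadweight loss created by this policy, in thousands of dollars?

Rearranging supply gives Qs = 2P - 775. Without the control the market clears where 2515 - 5P = 2P - 775, i.e. P* = 470 and Q* = 165.
Since 383 is below P* = 470, the floor does not bind and the free-market outcome prevails.
Since the control does not bind, no trades are prevented and deadweight loss is zero.

0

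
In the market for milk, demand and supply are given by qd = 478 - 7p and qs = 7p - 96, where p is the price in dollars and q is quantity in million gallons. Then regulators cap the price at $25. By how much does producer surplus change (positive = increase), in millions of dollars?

Without the control the market clears where 478 - 7p = 7p - 96, i.e. p* = 41 and q* = 191.
The ceiling of 25 is below the equilibrium price 41, so it binds.
At p = 25: qd = 478 - 7·25 = 303 and qs = 7·25 - 96 = 79.
Producer surplus without the control is ½ · (41 - 96/7) · 191 = 36481/14.
With the ceiling, producers sell 79 units at 25, so PS = ½ · (25 - 96/7) · 79 = 6241/14.
Change in producer surplus = 6241/14 - 36481/14 = -2160.

-2160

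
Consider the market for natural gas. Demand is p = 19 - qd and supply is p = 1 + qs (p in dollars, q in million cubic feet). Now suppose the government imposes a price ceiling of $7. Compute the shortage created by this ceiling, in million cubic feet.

Rearranging demand gives qd = 19 - p; rearranging supply gives qs = p - 1. Equilibrium: 19 - p = p - 1, so 20 = 2p and p* = 10, q* = 9.
Since 7 < 10, the ceiling is binding.
At p = 7: qd = 19 - 7 = 12 and qs = 7 - 1 = 6.
Shortage = qd - qs = 12 - 6 = 6.

6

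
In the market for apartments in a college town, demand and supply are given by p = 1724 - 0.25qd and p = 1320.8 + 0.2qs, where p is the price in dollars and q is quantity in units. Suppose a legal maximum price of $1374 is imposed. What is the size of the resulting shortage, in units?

Rearranging demand gives qd = 6896 - 4p; rearranging supply gives qs = 5p - 6604. Without the control the market clears where 6896 - 4p = 5p - 6604, i.e. p* = 1500 and q* = 896.
Since 1374 < 1500, the ceiling is binding.
At p = 1374: qd = 6896 - 4·1374 = 1400 and qs = 5·1374 - 6604 = 266.
Shortage = qd - qs = 1400 - 266 = 1134.

1134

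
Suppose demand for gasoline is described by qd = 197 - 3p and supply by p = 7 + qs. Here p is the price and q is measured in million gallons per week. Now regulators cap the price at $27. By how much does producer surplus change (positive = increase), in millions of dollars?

Rearranging supply gives qs = p - 7. Without the control the market clears where 197 - 3p = p - 7, i.e. p* = 51 and q* = 44.
Because the ceiling (27) lies below the market-clearing price, it is binding.
At p = 27: qd = 197 - 3·27 = 116 and qs = 27 - 7 = 20.
Producer surplus without the control is ½ · (51 - 7) · 44 = 968.
With the ceiling, producers sell 20 units at 27, so PS = ½ · (27 - 7) · 20 = 200.
Change in producer surplus = 200 - 968 = -768.

-768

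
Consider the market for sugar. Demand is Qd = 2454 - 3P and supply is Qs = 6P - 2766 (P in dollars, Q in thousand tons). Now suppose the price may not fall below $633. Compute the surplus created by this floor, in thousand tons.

Without the control the market clears where 2454 - 3P = 6P - 2766, i.e. P* = 580 and Q* = 714.
The floor of 633 is above the equilibrium price 580, so it binds.
At P = 633: Qd = 2454 - 3·633 = 555 and Qs = 6·633 - 2766 = 1032.
Surplus = Qs - Qd = 1032 - 555 = 477.

477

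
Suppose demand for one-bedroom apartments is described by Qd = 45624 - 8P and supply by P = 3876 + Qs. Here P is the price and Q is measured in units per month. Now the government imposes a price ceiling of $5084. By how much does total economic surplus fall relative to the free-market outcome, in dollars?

Rearranging supply gives Qs = P - 3876. In a free market, 45624 - 8P = P - 3876 gives the equilibrium P* = 5500, Q* = 1624.
Since 5084 < 5500, the ceiling is binding.
At P = 5084: Qd = 45624 - 8·5084 = 4952 and Qs = 5084 - 3876 = 1208.
Quantity traded falls to 1208. At Q = 1208 the demand price is (45624 - 1208)/8 = 5552 and the supply price is 3876 + 1208 = 5084.
Deadweight loss = ½ · (5552 - 5084) · (1624 - 1208) = ½ · 468 · 416 = 97344.

97344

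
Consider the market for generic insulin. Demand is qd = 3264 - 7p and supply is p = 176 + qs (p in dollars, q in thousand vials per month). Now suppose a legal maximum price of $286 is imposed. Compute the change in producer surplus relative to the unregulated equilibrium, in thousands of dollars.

-26208

Rearranging supply gives qs = p - 176. Equilibrium: 3264 - 7p = p - 176, so 3440 = 8p and p* = 430, q* = 254.
Since 286 < 430, the ceiling is binding.
At p = 286: qd = 3264 - 7·286 = 1262 and qs = 286 - 176 = 110.
Producer surplus without the control is ½ · (430 - 176) · 254 = 32258.
With the ceiling, producers sell 110 units at 286, so PS = ½ · (286 - 176) · 110 = 6050.
Change in producer surplus = 6050 - 32258 = -26208.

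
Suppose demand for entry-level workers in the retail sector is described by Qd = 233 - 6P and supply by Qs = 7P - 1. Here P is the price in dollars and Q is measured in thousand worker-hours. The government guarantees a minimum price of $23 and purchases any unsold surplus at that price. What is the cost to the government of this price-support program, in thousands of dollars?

Without the control the market clears where 233 - 6P = 7P - 1, i.e. P* = 18 and Q* = 125.
The floor of 23 is above the equilibrium price 18, so it binds.
At P = 23: Qd = 233 - 6·23 = 95 and Qs = 7·23 - 1 = 160.
Surplus = Qs - Qd = 65.
Government expenditure = surplus × support price = 65 × 23 = 1495.

1495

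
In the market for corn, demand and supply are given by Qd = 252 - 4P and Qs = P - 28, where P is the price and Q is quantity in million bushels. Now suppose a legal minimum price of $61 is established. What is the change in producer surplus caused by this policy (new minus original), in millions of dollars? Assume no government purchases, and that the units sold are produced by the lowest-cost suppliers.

-160

In a free market, 252 - 4P = P - 28 gives the equilibrium P* = 56, Q* = 28.
Because the floor (61) lies above the market-clearing price, it is binding.
At P = 61: Qd = 252 - 4·61 = 8 and Qs = 61 - 28 = 33.
Producer surplus without the control is ½ · (56 - 28) · 28 = 392.
With the floor, 8 units are sold at 61. The supply price at Q = 8 is 36, so PS = ½ · [(61 - 28) + (61 - 36)] · 8 = 232.
Change in producer surplus = 232 - 392 = -160.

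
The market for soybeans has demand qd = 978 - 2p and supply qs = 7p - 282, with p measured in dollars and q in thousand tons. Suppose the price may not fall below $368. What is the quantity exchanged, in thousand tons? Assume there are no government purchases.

Setting quantity demanded equal to quantity supplied, 978 - 2p = 7p - 282, gives p* = 140 and q* = 698.
Because the floor (368) lies above the market-clearing price, it is binding.
At p = 368: qd = 978 - 2·368 = 242 and qs = 7·368 - 282 = 2294.
The quantity actually transacted is the short side, demand: 242.

242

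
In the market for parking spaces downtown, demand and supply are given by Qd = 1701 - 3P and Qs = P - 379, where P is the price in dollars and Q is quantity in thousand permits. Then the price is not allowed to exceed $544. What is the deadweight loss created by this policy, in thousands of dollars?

Without the control the market clears where 1701 - 3P = P - 379, i.e. P* = 520 and Q* = 141.
The ceiling of 544 is above the equilibrium price 520, so it is not binding; the market clears at P* = 520, Q* = 141.
Since the control does not bind, no trades are prevented and deadweight loss is zero.

0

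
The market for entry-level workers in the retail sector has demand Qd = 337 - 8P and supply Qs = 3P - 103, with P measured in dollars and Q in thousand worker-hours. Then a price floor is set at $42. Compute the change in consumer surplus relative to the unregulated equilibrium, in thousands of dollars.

-18

In a free market, 337 - 8P = 3P - 103 gives the equilibrium P* = 40, Q* = 17.
Since 42 > 40, the floor is binding.
At P = 42: Qd = 337 - 8·42 = 1 and Qs = 3·42 - 103 = 23.
Consumer surplus without the control is ½ · (42.125 - 40) · 17 = 18.0625.
With the floor, consumers buy 1 units at 42, so CS = ½ · (42.125 - 42) · 1 = 0.0625.
Change in consumer surplus = 0.0625 - 18.0625 = -18.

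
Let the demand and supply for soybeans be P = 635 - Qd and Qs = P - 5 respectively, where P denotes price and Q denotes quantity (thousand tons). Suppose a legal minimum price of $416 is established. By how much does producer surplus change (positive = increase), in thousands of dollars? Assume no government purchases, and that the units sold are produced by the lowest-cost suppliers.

16416

Rearranging demand gives Qd = 635 - P. Equilibrium: 635 - P = P - 5, so 640 = 2P and P* = 320, Q* = 315.
Because the floor (416) lies above the market-clearing price, it is binding.
At P = 416: Qd = 635 - 416 = 219 and Qs = 416 - 5 = 411.
Producer surplus without the control is ½ · (320 - 5) · 315 = 49612.5.
With the floor, 219 units are sold at 416. The supply price at Q = 219 is 224, so PS = ½ · [(416 - 5) + (416 - 224)] · 219 = 66028.5.
Change in producer surplus = 66028.5 - 49612.5 = 16416.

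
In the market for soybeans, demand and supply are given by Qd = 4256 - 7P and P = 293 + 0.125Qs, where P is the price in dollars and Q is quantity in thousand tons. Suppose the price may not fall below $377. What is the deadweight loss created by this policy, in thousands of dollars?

0

Rearranging supply gives Qs = 8P - 2344. Setting quantity demanded equal to quantity supplied, 4256 - 7P = 8P - 2344, gives P* = 440 and Q* = 1176.
Since 377 is below P* = 440, the floor does not bind and the free-market outcome prevails.
Since the control does not bind, no trades are prevented and deadweight loss is zero.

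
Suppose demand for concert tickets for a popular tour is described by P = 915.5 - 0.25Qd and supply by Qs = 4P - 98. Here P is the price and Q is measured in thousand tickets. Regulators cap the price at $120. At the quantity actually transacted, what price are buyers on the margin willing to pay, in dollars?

Rearranging demand gives Qd = 3662 - 4P. Setting quantity demanded equal to quantity supplied, 3662 - 4P = 4P - 98, gives P* = 470 and Q* = 1782.
Because the ceiling (120) lies below the market-clearing price, it is binding.
At P = 120: Qd = 3662 - 4·120 = 3182 and Qs = 4·120 - 98 = 382.
Only 382 units reach the market. On the demand curve, the marginal buyer's willingness to pay at Q = 382 is (3662 - 382)/4 = 820.

820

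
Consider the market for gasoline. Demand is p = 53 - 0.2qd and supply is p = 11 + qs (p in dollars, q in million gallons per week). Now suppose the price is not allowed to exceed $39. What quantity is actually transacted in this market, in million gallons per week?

28

Rearranging demand gives qd = 265 - 5p; rearranging supply gives qs = p - 11. Without the control the market clears where 265 - 5p = p - 11, i.e. p* = 46 and q* = 35.
The ceiling of 39 is below the equilibrium price 46, so it binds.
At p = 39: qd = 265 - 5·39 = 70 and qs = 39 - 11 = 28.
The quantity actually transacted is the short side, supply: 28.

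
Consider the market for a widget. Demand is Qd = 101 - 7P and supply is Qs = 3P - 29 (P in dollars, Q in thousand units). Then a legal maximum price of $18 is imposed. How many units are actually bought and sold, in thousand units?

Equilibrium: 101 - 7P = 3P - 29, so 130 = 10P and P* = 13, Q* = 10.
Since 18 is above P* = 13, the ceiling does not bind and the free-market outcome prevails.

10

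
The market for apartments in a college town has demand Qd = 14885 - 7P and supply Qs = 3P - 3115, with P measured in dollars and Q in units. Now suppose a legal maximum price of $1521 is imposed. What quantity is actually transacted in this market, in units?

1448

Without the control the market clears where 14885 - 7P = 3P - 3115, i.e. P* = 1800 and Q* = 2285.
Because the ceiling (1521) lies below the market-clearing price, it is binding.
At P = 1521: Qd = 14885 - 7·1521 = 4238 and Qs = 3·1521 - 3115 = 1448.
The quantity actually transacted is the short side, supply: 1448.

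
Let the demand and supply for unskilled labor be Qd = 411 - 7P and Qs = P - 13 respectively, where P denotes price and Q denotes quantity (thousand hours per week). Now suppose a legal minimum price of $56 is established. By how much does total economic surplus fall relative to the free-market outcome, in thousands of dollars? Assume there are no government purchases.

252

Without the control the market clears where 411 - 7P = P - 13, i.e. P* = 53 and Q* = 40.
The floor of 56 is above the equilibrium price 53, so it binds.
At P = 56: Qd = 411 - 7·56 = 19 and Qs = 56 - 13 = 43.
Quantity traded falls to 19. At Q = 19 the demand price is (411 - 19)/7 = 56 and the supply price is 13 + 19 = 32.
Deadweight loss = ½ · (56 - 32) · (40 - 19) = ½ · 24 · 21 = 252.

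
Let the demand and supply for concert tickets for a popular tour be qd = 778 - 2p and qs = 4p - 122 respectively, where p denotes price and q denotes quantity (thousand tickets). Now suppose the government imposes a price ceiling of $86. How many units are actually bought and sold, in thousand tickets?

222

Equilibrium: 778 - 2p = 4p - 122, so 900 = 6p and p* = 150, q* = 478.
Because the ceiling (86) lies below the market-clearing price, it is binding.
At p = 86: qd = 778 - 2·86 = 606 and qs = 4·86 - 122 = 222.
The quantity actually transacted is the short side, supply: 222.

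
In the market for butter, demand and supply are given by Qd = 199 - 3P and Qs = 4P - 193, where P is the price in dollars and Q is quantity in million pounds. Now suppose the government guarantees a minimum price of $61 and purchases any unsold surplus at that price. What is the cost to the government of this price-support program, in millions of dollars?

Without the control the market clears where 199 - 3P = 4P - 193, i.e. P* = 56 and Q* = 31.
Since 61 > 56, the floor is binding.
At P = 61: Qd = 199 - 3·61 = 16 and Qs = 4·61 - 193 = 51.
Surplus = Qs - Qd = 35.
Government expenditure = surplus × support price = 35 × 61 = 2135.

2135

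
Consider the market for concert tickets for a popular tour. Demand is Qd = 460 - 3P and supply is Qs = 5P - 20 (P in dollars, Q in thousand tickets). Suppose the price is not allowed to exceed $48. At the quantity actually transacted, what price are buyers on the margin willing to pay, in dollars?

80

Without the control the market clears where 460 - 3P = 5P - 20, i.e. P* = 60 and Q* = 280.
Because the ceiling (48) lies below the market-clearing price, it is binding.
At P = 48: Qd = 460 - 3·48 = 316 and Qs = 5·48 - 20 = 220.
Only 220 units reach the market. On the demand curve, the marginal buyer's willingness to pay at Q = 220 is (460 - 220)/3 = 80.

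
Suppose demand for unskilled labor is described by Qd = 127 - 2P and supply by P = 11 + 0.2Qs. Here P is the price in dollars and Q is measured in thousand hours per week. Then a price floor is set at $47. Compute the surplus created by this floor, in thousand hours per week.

Rearranging supply gives Qs = 5P - 55. In a free market, 127 - 2P = 5P - 55 gives the equilibrium P* = 26, Q* = 75.
Since 47 > 26, the floor is binding.
At P = 47: Qd = 127 - 2·47 = 33 and Qs = 5·47 - 55 = 180.
Surplus = Qs - Qd = 180 - 33 = 147.

147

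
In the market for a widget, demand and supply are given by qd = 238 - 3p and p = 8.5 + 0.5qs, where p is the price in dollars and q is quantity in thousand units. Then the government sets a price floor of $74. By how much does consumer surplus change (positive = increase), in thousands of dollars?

Rearranging supply gives qs = 2p - 17. Setting quantity demanded equal to quantity supplied, 238 - 3p = 2p - 17, gives p* = 51 and q* = 85.
Since 74 > 51, the floor is binding.
At p = 74: qd = 238 - 3·74 = 16 and qs = 2·74 - 17 = 131.
Consumer surplus without the control is ½ · (238/3 - 51) · 85 = 7225/6.
With the floor, consumers buy 16 units at 74, so CS = ½ · (238/3 - 74) · 16 = 128/3.
Change in consumer surplus = 128/3 - 7225/6 = -1161.5.

-1161.5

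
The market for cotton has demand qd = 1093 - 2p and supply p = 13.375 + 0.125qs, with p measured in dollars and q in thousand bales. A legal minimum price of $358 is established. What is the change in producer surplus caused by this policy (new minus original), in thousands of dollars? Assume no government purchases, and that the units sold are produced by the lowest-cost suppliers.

75565

Rearranging supply gives qs = 8p - 107. Without the control the market clears where 1093 - 2p = 8p - 107, i.e. p* = 120 and q* = 853.
The floor of 358 is above the equilibrium price 120, so it binds.
At p = 358: qd = 1093 - 2·358 = 377 and qs = 8·358 - 107 = 2757.
Producer surplus without the control is ½ · (120 - 13.375) · 853 = 45475.5625.
With the floor, 377 units are sold at 358. The supply price at q = 377 is 60.5, so PS = ½ · [(358 - 13.375) + (358 - 60.5)] · 377 = 121040.5625.
Change in producer surplus = 121040.5625 - 45475.5625 = 75565.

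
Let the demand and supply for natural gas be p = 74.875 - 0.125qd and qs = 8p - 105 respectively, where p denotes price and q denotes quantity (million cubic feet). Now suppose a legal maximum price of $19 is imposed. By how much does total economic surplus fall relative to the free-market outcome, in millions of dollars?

5000

Rearranging demand gives qd = 599 - 8p. In a free market, 599 - 8p = 8p - 105 gives the equilibrium p* = 44, q* = 247.
Since 19 < 44, the ceiling is binding.
At p = 19: qd = 599 - 8·19 = 447 and qs = 8·19 - 105 = 47.
Quantity traded falls to 47. At q = 47 the demand price is (599 - 47)/8 = 69 and the supply price is (105 + 47)/8 = 19.
Deadweight loss = ½ · (69 - 19) · (247 - 47) = ½ · 50 · 200 = 5000.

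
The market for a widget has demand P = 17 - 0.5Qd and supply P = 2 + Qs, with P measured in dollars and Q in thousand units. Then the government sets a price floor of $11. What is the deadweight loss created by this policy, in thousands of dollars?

0

Rearranging demand gives Qd = 34 - 2P; rearranging supply gives Qs = P - 2. Setting quantity demanded equal to quantity supplied, 34 - 2P = P - 2, gives P* = 12 and Q* = 10.
Since 11 is below P* = 12, the floor does not bind and the free-market outcome prevails.
Since the control does not bind, no trades are prevented and deadweight loss is zero.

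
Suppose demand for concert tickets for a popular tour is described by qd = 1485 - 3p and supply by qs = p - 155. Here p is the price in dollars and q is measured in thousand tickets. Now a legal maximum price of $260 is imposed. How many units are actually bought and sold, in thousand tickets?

105

Equilibrium: 1485 - 3p = p - 155, so 1640 = 4p and p* = 410, q* = 255.
Since 260 < 410, the ceiling is binding.
At p = 260: qd = 1485 - 3·260 = 705 and qs = 260 - 155 = 105.
The quantity actually transacted is the short side, supply: 105.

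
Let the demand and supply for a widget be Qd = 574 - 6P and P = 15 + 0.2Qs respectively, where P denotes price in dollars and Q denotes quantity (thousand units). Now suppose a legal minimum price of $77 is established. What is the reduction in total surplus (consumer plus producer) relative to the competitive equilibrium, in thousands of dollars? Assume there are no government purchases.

Rearranging supply gives Qs = 5P - 75. In a free market, 574 - 6P = 5P - 75 gives the equilibrium P* = 59, Q* = 220.
The floor of 77 is above the equilibrium price 59, so it binds.
At P = 77: Qd = 574 - 6·77 = 112 and Qs = 5·77 - 75 = 310.
Quantity traded falls to 112. At Q = 112 the demand price is (574 - 112)/6 = 77 and the supply price is (75 + 112)/5 = 37.4.
Deadweight loss = ½ · (77 - 37.4) · (220 - 112) = ½ · 39.6 · 108 = 2138.4.

2138.4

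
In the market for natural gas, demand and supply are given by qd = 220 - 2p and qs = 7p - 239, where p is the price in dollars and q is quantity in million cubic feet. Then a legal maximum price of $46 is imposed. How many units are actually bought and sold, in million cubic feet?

83

Setting quantity demanded equal to quantity supplied, 220 - 2p = 7p - 239, gives p* = 51 and q* = 118.
Since 46 < 51, the ceiling is binding.
At p = 46: qd = 220 - 2·46 = 128 and qs = 7·46 - 239 = 83.
The quantity actually transacted is the short side, supply: 83.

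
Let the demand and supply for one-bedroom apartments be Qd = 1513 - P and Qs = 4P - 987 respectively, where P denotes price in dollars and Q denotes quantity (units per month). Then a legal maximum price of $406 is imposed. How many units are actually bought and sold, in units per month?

637

Equilibrium: 1513 - P = 4P - 987, so 2500 = 5P and P* = 500, Q* = 1013.
Because the ceiling (406) lies below the market-clearing price, it is binding.
At P = 406: Qd = 1513 - 406 = 1107 and Qs = 4·406 - 987 = 637.
The quantity actually transacted is the short side, supply: 637.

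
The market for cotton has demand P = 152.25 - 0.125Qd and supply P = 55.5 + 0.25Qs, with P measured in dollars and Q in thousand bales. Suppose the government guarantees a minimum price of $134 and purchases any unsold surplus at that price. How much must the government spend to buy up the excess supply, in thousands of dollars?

Rearranging demand gives Qd = 1218 - 8P; rearranging supply gives Qs = 4P - 222. Setting quantity demanded equal to quantity supplied, 1218 - 8P = 4P - 222, gives P* = 120 and Q* = 258.
Because the floor (134) lies above the market-clearing price, it is binding.
At P = 134: Qd = 1218 - 8·134 = 146 and Qs = 4·134 - 222 = 314.
Surplus = Qs - Qd = 168.
Government expenditure = surplus × support price = 168 × 134 = 22512.

22512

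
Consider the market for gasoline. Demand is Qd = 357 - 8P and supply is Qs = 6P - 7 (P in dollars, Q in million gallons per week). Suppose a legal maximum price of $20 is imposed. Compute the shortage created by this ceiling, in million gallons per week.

84

Without the control the market clears where 357 - 8P = 6P - 7, i.e. P* = 26 and Q* = 149.
Because the ceiling (20) lies below the market-clearing price, it is binding.
At P = 20: Qd = 357 - 8·20 = 197 and Qs = 6·20 - 7 = 113.
Shortage = Qd - Qs = 197 - 113 = 84.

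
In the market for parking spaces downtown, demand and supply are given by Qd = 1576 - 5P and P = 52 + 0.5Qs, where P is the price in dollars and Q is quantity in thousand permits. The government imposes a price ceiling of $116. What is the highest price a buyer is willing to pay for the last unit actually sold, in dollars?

Rearranging supply gives Qs = 2P - 104. Equilibrium: 1576 - 5P = 2P - 104, so 1680 = 7P and P* = 240, Q* = 376.
Because the ceiling (116) lies below the market-clearing price, it is binding.
At P = 116: Qd = 1576 - 5·116 = 996 and Qs = 2·116 - 104 = 128.
Only 128 units reach the market. On the demand curve, the marginal buyer's willingness to pay at Q = 128 is (1576 - 128)/5 = 289.6.

289.6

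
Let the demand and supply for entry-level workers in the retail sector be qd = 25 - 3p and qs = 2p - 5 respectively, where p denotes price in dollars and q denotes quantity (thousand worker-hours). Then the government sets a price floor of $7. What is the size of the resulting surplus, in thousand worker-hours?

Equilibrium: 25 - 3p = 2p - 5, so 30 = 5p and p* = 6, q* = 7.
Since 7 > 6, the floor is binding.
At p = 7: qd = 25 - 3·7 = 4 and qs = 2·7 - 5 = 9.
Surplus = qs - qd = 9 - 4 = 5.

5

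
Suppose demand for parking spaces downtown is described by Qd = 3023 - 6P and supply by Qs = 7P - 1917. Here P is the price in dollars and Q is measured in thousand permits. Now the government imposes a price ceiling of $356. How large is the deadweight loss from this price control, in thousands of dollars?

In a free market, 3023 - 6P = 7P - 1917 gives the equilibrium P* = 380, Q* = 743.
Because the ceiling (356) lies below the market-clearing price, it is binding.
At P = 356: Qd = 3023 - 6·356 = 887 and Qs = 7·356 - 1917 = 575.
Quantity traded falls to 575. At Q = 575 the demand price is (3023 - 575)/6 = 408 and the supply price is (1917 + 575)/7 = 356.
Deadweight loss = ½ · (408 - 356) · (743 - 575) = ½ · 52 · 168 = 4368.

4368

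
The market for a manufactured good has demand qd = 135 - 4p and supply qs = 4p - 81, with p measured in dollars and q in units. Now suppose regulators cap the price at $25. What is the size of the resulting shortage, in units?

16

Without the control the market clears where 135 - 4p = 4p - 81, i.e. p* = 27 and q* = 27.
Because the ceiling (25) lies below the market-clearing price, it is binding.
At p = 25: qd = 135 - 4·25 = 35 and qs = 4·25 - 81 = 19.
Shortage = qd - qs = 35 - 19 = 16.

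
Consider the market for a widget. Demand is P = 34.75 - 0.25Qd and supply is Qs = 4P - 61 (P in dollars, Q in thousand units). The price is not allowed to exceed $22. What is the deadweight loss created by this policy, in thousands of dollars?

36

Rearranging demand gives Qd = 139 - 4P. Without the control the market clears where 139 - 4P = 4P - 61, i.e. P* = 25 and Q* = 39.
The ceiling of 22 is below the equilibrium price 25, so it binds.
At P = 22: Qd = 139 - 4·22 = 51 and Qs = 4·22 - 61 = 27.
Quantity traded falls to 27. At Q = 27 the demand price is (139 - 27)/4 = 28 and the supply price is (61 + 27)/4 = 22.
Deadweight loss = ½ · (28 - 22) · (39 - 27) = ½ · 6 · 12 = 36.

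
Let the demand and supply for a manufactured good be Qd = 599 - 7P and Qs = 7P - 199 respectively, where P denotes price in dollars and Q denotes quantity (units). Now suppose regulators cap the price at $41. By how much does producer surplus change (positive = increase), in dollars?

-2304

In a free market, 599 - 7P = 7P - 199 gives the equilibrium P* = 57, Q* = 200.
The ceiling of 41 is below the equilibrium price 57, so it binds.
At P = 41: Qd = 599 - 7·41 = 312 and Qs = 7·41 - 199 = 88.
Producer surplus without the control is ½ · (57 - 199/7) · 200 = 20000/7.
With the ceiling, producers sell 88 units at 41, so PS = ½ · (41 - 199/7) · 88 = 3872/7.
Change in producer surplus = 3872/7 - 20000/7 = -2304.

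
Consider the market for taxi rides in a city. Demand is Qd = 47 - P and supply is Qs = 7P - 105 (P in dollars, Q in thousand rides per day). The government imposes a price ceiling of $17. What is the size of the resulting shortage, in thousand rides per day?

16

In a free market, 47 - P = 7P - 105 gives the equilibrium P* = 19, Q* = 28.
Because the ceiling (17) lies below the market-clearing price, it is binding.
At P = 17: Qd = 47 - 17 = 30 and Qs = 7·17 - 105 = 14.
Shortage = Qd - Qs = 30 - 14 = 16.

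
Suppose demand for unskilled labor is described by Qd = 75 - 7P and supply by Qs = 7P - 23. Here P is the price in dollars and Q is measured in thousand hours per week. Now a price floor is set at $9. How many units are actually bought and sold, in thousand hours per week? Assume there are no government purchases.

Setting quantity demanded equal to quantity supplied, 75 - 7P = 7P - 23, gives P* = 7 and Q* = 26.
The floor of 9 is above the equilibrium price 7, so it binds.
At P = 9: Qd = 75 - 7·9 = 12 and Qs = 7·9 - 23 = 40.
The quantity actually transacted is the short side, demand: 12.

12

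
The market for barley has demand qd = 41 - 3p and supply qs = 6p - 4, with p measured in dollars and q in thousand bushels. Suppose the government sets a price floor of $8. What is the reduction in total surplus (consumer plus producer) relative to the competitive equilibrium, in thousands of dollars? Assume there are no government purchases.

20.25

Without the control the market clears where 41 - 3p = 6p - 4, i.e. p* = 5 and q* = 26.
Because the floor (8) lies above the market-clearing price, it is binding.
At p = 8: qd = 41 - 3·8 = 17 and qs = 6·8 - 4 = 44.
Quantity traded falls to 17. At q = 17 the demand price is (41 - 17)/3 = 8 and the supply price is (4 + 17)/6 = 3.5.
Deadweight loss = ½ · (8 - 3.5) · (26 - 17) = ½ · 4.5 · 9 = 20.25.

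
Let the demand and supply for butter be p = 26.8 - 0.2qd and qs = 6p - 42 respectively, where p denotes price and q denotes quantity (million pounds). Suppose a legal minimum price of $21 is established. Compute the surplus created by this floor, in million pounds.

55

Rearranging demand gives qd = 134 - 5p. Without the control the market clears where 134 - 5p = 6p - 42, i.e. p* = 16 and q* = 54.
Since 21 > 16, the floor is binding.
At p = 21: qd = 134 - 5·21 = 29 and qs = 6·21 - 42 = 84.
Surplus = qs - qd = 84 - 29 = 55.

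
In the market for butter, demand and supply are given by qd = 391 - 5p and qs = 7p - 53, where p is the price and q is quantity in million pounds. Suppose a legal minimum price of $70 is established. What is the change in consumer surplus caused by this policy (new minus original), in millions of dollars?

In a free market, 391 - 5p = 7p - 53 gives the equilibrium p* = 37, q* = 206.
Since 70 > 37, the floor is binding.
At p = 70: qd = 391 - 5·70 = 41 and qs = 7·70 - 53 = 437.
Consumer surplus without the control is ½ · (78.2 - 37) · 206 = 4243.6.
With the floor, consumers buy 41 units at 70, so CS = ½ · (78.2 - 70) · 41 = 168.1.
Change in consumer surplus = 168.1 - 4243.6 = -4075.5.

-4075.5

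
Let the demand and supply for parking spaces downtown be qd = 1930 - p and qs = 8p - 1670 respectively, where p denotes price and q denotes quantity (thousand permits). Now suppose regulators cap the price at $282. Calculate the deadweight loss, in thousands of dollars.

In a free market, 1930 - p = 8p - 1670 gives the equilibrium p* = 400, q* = 1530.
Since 282 < 400, the ceiling is binding.
At p = 282: qd = 1930 - 282 = 1648 and qs = 8·282 - 1670 = 586.
Quantity traded falls to 586. At q = 586 the demand price is 1930 - 586 = 1344 and the supply price is (1670 + 586)/8 = 282.
Deadweight loss = ½ · (1344 - 282) · (1530 - 586) = ½ · 1062 · 944 = 501264.

501264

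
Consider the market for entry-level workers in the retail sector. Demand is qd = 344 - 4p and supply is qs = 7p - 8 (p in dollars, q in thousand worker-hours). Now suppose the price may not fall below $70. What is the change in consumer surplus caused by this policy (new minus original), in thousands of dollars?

-5320

Without the control the market clears where 344 - 4p = 7p - 8, i.e. p* = 32 and q* = 216.
Since 70 > 32, the floor is binding.
At p = 70: qd = 344 - 4·70 = 64 and qs = 7·70 - 8 = 482.
Consumer surplus without the control is ½ · (86 - 32) · 216 = 5832.
With the floor, consumers buy 64 units at 70, so CS = ½ · (86 - 70) · 64 = 512.
Change in consumer surplus = 512 - 5832 = -5320.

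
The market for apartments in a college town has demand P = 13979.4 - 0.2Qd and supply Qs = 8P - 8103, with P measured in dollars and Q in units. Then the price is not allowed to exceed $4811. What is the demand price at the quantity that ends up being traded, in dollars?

Rearranging demand gives Qd = 69897 - 5P. Equilibrium: 69897 - 5P = 8P - 8103, so 78000 = 13P and P* = 6000, Q* = 39897.
The ceiling of 4811 is below the equilibrium price 6000, so it binds.
At P = 4811: Qd = 69897 - 5·4811 = 45842 and Qs = 8·4811 - 8103 = 30385.
Only 30385 units reach the market. On the demand curve, the marginal buyer's willingness to pay at Q = 30385 is (69897 - 30385)/5 = 7902.4.

7902.4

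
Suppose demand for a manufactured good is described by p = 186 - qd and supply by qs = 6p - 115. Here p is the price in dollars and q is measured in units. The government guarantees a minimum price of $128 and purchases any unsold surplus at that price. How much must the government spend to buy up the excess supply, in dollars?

76160

Rearranging demand gives qd = 186 - p. Without the control the market clears where 186 - p = 6p - 115, i.e. p* = 43 and q* = 143.
Since 128 > 43, the floor is binding.
At p = 128: qd = 186 - 128 = 58 and qs = 6·128 - 115 = 653.
Surplus = qs - qd = 595.
Government expenditure = surplus × support price = 595 × 128 = 76160.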